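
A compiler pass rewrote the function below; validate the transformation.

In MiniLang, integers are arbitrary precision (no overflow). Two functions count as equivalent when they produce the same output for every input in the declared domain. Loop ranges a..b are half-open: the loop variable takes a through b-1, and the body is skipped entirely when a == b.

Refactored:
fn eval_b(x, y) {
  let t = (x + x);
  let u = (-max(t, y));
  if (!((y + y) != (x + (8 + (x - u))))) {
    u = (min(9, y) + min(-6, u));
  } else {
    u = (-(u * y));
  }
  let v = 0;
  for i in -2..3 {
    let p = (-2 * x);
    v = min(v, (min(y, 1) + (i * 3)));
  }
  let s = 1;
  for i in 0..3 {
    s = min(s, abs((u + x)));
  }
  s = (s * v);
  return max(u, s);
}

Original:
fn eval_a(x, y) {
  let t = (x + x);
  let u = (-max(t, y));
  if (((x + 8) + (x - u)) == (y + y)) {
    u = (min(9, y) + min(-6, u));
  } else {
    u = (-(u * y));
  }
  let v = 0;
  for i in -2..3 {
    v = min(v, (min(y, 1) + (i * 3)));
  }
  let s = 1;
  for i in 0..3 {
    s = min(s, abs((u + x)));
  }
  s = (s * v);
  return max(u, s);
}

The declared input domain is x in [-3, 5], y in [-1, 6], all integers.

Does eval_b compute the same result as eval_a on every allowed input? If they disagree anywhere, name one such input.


Behavior is preserved: although arithmetic usage differs, and statement counts differ, and constant usage differs, and comparison usage differs, and boolean connective usage differs, and local variable names differ, the outputs never diverge.
One worked example (x=5, y=5) — eval_a: t = 10; u = -10; (((x + 8) + (x - u)) == (y + y)) -> false; u = 50; v = 0; [i=-2]; v = -5; [i=-1]; v = -5; [i=0]; v = -5; [i=1]; v = -5; [i=2]; v = -5; s = 1; [i=0]; s = 1; [i=1]; s = 1; [i=2]; s = 1; s = -5; return 50; eval_b: t = 10; u = -10; (!((y + y) != (x + (8 + (x - u))))) -> false; u = 50; v = 0; [i=-2]; p = -10; v = -5; [i=-1]; p = -10; v = -5; [i=0]; p = -10; v = -5; [i=1]; p = -10; v = -5; [i=2]; p = -10; v = -5; s = 1; [i=0]; s = 1; [i=1]; s = 1; [i=2]; s = 1; s = -5; return 50; agreement on 50.
Checked all 72 inputs in the declared domain: the outputs agree on every one.
verdict: equivalent


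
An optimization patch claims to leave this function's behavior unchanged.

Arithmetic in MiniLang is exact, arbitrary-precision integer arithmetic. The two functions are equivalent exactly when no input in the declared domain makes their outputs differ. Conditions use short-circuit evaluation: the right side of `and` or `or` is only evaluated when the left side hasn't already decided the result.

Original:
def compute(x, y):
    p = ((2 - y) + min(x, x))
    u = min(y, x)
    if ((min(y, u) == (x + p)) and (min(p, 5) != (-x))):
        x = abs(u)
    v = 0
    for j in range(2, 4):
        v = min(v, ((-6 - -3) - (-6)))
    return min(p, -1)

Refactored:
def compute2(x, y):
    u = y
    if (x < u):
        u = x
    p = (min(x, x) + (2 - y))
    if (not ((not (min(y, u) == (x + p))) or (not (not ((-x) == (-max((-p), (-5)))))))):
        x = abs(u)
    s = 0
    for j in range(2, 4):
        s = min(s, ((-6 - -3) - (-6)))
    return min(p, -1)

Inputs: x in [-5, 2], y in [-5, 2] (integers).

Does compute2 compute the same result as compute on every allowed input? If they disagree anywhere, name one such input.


Side by side, the visible changes include: boolean connective usage differs, and statement counts differ, and branching structure differs, and local variable names differ, and min/max/abs usage differs, and comparison usage differs.
As a probe, take x=1, y=-2: compute runs p=5, then u=-2, then ((min(y, u) == (x + p)) and (min(p, 5) != (-x))) is false, then v=0, then (j=2), then v=0, then (j=3), then v=0, then returns -1; compute2 runs u=-2, then (x < u) is false, then p=5, then (not ((not (min(y, u) == (x + p))) or (not (not ((-x) == (-max((-p), (-5)))))))) is false, then s=0, then (j=2), then s=0, then (j=3), then s=0, then returns -1; both end at -1.
Every one of the 64 inputs gives matching results.
verdict: equivalent


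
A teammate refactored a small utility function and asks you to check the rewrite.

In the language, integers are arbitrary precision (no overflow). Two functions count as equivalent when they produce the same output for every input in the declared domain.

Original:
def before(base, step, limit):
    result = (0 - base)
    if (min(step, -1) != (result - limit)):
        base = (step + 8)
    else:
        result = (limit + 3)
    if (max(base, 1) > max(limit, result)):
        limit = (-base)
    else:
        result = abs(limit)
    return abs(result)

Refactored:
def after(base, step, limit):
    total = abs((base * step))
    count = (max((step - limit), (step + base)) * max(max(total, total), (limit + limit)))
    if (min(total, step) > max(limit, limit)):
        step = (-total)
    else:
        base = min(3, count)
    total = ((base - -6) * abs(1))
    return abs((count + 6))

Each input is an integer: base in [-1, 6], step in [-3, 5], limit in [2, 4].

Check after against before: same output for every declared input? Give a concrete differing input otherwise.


These are not equivalent — on base=-1, step=-3, limit=2 the outputs split (1 vs 10).
before: result = 1; (min(step, -1) != (result - limit)) -> true; base = 5; (max(base, 1) > max(limit, result)) -> true; limit = -5; return 1
after: total = 3; count = -16; (min(total, step) > max(limit, limit)) -> false; base = -16; total = -10; return 10
verdict: not equivalent; witness: base=-1, step=-3, limit=2


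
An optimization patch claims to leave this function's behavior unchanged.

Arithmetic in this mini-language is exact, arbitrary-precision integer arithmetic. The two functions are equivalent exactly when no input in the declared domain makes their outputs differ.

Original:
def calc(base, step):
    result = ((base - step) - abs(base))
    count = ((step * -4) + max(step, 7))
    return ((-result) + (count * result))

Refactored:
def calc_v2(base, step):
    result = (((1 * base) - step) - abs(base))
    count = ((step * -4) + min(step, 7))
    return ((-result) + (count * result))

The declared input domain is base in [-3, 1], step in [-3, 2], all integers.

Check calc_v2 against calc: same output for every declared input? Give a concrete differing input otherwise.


Input base=-3, step=-3: -54 from calc versus -24 from calc_v2.
verdict: not equivalent; witness: base=-3, step=-3


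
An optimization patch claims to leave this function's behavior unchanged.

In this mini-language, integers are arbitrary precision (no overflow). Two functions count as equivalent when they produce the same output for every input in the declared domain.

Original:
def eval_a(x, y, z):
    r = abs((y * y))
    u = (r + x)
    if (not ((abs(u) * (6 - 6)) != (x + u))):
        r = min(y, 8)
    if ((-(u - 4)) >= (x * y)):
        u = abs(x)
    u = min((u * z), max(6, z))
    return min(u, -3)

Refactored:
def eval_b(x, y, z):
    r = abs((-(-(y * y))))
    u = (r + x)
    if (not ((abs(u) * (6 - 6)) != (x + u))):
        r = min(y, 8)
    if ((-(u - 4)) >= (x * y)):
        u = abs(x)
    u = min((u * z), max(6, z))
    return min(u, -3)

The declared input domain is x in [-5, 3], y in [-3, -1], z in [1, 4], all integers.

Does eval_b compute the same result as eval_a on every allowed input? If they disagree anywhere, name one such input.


The two are interchangeable: same computation, different form, and every declared input agrees.
Tracing x=-2, y=-1, z=2: eval_a: r := 1 | u := -1 | (not ((abs(u) * (6 - 6)) != (x + u))): false | ((-(u - 4)) >= (x * y)): true | u := 2 | u := 4 | result -3 | eval_b: r := 1 | u := -1 | (not ((abs(u) * (6 - 6)) != (x + u))): false | ((-(u - 4)) >= (x * y)): true | u := 2 | u := 4 | result -3 — matching result -3.
Every one of the 108 inputs gives matching results.
verdict: equivalent


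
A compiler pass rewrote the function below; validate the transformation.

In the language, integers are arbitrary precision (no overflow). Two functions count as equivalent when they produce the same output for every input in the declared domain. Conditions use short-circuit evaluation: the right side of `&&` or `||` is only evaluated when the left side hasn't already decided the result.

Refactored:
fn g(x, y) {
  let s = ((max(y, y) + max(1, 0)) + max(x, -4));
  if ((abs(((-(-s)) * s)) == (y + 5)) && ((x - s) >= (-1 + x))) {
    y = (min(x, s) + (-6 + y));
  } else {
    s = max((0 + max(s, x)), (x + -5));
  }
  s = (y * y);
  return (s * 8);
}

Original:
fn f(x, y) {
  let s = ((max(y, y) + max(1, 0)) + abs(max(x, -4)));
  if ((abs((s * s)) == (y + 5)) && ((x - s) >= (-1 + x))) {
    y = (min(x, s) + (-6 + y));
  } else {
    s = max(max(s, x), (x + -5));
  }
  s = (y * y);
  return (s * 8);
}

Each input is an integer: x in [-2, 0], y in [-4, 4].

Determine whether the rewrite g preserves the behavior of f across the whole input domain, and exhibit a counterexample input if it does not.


Evaluate both at x=-2, y=-4.
f: s = -1; ((abs((s * s)) == (y + 5)) && ((x - s) >= (-1 + x))) -> true; y = -12; s = 144; return 1152
g: s = -5; ((abs(((-(-s)) * s)) == (y + 5)) && ((x - s) >= (-1 + x))) -> false; s = -2; s = 16; return 128
1152 != 128, so the rewrite changes behavior.
verdict: not equivalent; witness: x=-2, y=-4


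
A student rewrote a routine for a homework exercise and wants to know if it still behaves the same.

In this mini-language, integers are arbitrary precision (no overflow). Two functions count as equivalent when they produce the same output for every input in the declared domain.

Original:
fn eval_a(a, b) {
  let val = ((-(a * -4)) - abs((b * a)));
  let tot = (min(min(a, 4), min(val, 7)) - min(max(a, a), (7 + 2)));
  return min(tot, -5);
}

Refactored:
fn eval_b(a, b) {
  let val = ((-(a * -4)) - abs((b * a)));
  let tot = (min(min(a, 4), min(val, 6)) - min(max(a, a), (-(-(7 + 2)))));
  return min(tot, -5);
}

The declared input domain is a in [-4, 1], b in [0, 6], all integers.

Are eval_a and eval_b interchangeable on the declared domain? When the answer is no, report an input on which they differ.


Equivalent. Although `7` became `6`, no input in the stated domain can expose it.
Checked all 42 inputs in the declared domain: the outputs agree on every one.
Tracing a=-2, b=0: eval_a: val := -8 | tot := -6 | result -6 | eval_b: val := -8 | tot := -6 | result -6 — matching result -6.
verdict: equivalent


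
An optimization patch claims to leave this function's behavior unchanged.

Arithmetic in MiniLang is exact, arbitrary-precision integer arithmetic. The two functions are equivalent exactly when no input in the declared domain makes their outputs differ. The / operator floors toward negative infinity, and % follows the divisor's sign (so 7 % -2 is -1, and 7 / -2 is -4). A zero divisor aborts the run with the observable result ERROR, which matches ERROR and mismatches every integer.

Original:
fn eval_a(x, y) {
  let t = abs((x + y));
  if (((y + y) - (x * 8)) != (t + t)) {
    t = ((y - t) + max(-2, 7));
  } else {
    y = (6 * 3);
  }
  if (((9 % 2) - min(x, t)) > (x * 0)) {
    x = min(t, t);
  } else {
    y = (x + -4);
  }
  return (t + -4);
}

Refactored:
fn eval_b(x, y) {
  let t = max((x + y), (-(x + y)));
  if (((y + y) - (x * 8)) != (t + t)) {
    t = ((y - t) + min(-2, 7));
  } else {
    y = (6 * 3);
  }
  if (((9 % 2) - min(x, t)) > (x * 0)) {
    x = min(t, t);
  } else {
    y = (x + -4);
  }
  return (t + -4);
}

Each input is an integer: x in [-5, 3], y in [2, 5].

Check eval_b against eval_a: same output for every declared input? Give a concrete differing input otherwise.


There is a counterexample at x=-5, y=2: 2 on one side, -7 on the other.
eval_a: t := 3 | (((y + y) - (x * 8)) != (t + t)): true | t := 6 | (((9 % 2) - min(x, t)) > (x * 0)): true | x := 6 | result 2
eval_b: t := 3 | (((y + y) - (x * 8)) != (t + t)): true | t := -3 | (((9 % 2) - min(x, t)) > (x * 0)): true | x := -3 | result -7
verdict: not equivalent; witness: x=-5, y=2


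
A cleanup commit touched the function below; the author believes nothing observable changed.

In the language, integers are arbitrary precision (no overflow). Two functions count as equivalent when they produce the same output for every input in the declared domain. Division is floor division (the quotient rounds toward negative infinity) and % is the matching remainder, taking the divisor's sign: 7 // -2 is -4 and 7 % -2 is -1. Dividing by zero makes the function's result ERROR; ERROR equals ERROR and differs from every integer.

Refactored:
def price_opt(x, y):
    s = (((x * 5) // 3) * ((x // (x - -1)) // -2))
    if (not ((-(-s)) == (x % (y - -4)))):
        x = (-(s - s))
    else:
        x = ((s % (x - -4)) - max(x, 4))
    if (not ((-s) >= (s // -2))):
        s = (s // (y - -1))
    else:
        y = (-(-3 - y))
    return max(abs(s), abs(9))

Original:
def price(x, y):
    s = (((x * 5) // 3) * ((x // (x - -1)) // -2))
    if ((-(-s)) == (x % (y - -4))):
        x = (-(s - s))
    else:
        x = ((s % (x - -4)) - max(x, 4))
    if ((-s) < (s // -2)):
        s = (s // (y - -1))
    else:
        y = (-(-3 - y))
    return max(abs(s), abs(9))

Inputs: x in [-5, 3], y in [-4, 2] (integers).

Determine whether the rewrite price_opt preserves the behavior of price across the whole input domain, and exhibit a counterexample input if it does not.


Input x=-4, y=-3: ERROR from price versus 9 from price_opt.
verdict: not equivalent; witness: x=-4, y=-3


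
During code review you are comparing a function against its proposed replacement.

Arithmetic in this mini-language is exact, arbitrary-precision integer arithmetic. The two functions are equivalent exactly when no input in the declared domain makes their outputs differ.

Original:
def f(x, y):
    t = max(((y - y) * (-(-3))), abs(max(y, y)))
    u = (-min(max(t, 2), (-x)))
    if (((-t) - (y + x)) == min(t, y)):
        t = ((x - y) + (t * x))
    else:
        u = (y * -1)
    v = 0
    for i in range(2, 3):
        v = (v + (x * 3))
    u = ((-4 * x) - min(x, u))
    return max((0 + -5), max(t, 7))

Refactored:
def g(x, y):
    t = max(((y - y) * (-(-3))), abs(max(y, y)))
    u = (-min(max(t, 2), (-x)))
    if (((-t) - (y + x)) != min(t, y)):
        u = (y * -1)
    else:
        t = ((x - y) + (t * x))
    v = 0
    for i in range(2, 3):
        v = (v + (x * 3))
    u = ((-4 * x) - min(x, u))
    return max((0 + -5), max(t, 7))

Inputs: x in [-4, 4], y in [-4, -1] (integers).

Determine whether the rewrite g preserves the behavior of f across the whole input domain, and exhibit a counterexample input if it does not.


The two are interchangeable: comparison usage differs, and every declared input agrees.
Tracing x=-4, y=-1: f: t=1, then u=-2, then (((-t) - (y + x)) == min(t, y)) is false, then u=1, then v=0, then (i=2), then v=-12, then u=20, then returns 7 | g: t=1, then u=-2, then (((-t) - (y + x)) != min(t, y)) is true, then u=1, then v=0, then (i=2), then v=-12, then u=20, then returns 7 — matching result 7.
Checked all 36 inputs in the declared domain: the outputs agree on every one.
verdict: equivalent


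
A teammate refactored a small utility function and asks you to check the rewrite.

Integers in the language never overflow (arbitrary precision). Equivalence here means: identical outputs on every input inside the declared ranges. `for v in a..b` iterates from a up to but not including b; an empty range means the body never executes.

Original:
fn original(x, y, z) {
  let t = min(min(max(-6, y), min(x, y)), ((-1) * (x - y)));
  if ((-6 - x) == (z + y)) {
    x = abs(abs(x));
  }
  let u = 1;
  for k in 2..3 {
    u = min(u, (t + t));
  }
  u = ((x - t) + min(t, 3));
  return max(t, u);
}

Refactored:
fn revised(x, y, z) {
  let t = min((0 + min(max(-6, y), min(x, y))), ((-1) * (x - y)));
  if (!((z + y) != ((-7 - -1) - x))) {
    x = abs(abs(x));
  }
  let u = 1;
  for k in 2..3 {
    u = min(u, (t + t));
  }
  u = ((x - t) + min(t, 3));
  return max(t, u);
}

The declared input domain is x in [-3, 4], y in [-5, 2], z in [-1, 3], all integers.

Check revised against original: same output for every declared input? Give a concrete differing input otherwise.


The two versions differ — the changes include arithmetic usage differs, plus comparison usage differs, plus constant usage differs, plus boolean connective usage differs.
As a probe, take x=-2, y=0, z=2: original runs t=-2, then ((-6 - x) == (z + y)) is false, then u=1, then (k=2), then u=-4, then u=-2, then returns -2; revised runs t=-2, then (!((z + y) != ((-7 - -1) - x))) is false, then u=1, then (k=2), then u=-4, then u=-2, then returns -2; both end at -2.
An exhaustive pass over the 320 declared inputs shows identical outputs.
verdict: equivalent


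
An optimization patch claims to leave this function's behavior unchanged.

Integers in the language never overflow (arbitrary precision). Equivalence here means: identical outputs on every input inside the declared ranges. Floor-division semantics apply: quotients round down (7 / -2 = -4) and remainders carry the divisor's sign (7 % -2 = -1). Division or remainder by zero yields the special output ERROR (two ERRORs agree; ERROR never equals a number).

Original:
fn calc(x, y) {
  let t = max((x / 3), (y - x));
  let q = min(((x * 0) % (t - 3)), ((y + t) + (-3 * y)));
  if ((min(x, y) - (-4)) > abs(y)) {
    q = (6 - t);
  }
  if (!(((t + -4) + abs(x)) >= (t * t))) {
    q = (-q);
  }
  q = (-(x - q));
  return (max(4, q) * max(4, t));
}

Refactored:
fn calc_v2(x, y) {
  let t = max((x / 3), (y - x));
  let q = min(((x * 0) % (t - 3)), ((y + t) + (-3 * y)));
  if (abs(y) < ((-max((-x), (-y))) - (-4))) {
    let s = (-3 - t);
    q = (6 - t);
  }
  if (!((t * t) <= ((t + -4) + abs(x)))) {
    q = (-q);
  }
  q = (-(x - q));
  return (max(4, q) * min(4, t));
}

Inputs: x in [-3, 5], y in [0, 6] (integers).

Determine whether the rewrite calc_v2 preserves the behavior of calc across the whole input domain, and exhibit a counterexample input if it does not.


There is a counterexample at x=-3, y=2: 20 on one side, 16 on the other.
calc: t := 5 | q := 0 | ((min(x, y) - (-4)) > abs(y)): false | (!(((t + -4) + abs(x)) >= (t * t))): true | q := 0 | q := 3 | result 20
calc_v2: t := 5 | q := 0 | (abs(y) < ((-max((-x), (-y))) - (-4))): false | (!((t * t) <= ((t + -4) + abs(x)))): true | q := 0 | q := 3 | result 16
verdict: not equivalent; witness: x=-3, y=2


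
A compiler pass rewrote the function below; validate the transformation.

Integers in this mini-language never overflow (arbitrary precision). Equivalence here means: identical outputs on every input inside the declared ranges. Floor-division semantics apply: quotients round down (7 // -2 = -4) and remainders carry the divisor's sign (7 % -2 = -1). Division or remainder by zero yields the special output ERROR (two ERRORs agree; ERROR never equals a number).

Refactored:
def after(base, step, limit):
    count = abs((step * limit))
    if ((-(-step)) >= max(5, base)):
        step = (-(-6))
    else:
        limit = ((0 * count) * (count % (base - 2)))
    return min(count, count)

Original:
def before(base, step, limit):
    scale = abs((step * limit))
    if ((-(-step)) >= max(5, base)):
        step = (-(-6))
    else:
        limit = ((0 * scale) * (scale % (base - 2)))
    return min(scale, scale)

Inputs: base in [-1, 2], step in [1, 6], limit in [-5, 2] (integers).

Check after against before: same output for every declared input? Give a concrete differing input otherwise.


The two are interchangeable: local variable names differ, and every declared input agrees.
Tracing base=-1, step=1, limit=-3: before: scale = 3; ((-(-step)) >= max(5, base)) -> false; limit = 0; return 3 | after: count = 3; ((-(-step)) >= max(5, base)) -> false; limit = 0; return 3 — matching result 3.
An exhaustive pass over the 192 declared inputs shows identical outputs.
verdict: equivalent


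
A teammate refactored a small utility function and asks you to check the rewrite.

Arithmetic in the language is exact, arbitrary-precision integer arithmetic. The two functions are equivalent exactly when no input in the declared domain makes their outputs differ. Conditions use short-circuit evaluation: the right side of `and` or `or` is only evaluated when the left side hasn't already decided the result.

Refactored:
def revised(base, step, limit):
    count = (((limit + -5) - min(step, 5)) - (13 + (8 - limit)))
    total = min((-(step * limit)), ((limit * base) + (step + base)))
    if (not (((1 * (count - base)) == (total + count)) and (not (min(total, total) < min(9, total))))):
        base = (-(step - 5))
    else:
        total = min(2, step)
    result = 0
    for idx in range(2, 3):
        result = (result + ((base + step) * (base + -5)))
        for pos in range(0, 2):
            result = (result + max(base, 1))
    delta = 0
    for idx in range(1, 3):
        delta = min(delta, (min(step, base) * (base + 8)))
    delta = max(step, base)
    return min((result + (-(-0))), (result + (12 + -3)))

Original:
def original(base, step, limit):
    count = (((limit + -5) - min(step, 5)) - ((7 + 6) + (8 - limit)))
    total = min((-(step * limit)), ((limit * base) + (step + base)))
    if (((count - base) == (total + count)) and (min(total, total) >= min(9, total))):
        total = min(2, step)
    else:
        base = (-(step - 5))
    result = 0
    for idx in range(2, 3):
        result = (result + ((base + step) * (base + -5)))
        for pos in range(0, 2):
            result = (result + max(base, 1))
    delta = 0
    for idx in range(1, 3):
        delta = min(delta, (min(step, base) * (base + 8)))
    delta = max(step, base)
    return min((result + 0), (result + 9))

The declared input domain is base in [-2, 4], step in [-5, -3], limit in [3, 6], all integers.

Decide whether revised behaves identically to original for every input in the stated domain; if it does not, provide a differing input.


The two versions differ — the changes include comparison usage differs; and constant usage differs; and arithmetic usage differs; and boolean connective usage differs.
As a probe, take base=3, step=-5, limit=3: original runs count = -15; total = 7; (((count - base) == (total + count)) and (min(total, total) >= min(9, total))) -> false; base = 10; result = 0; [idx=2]; result = 25; [pos=0]; result = 35; [pos=1]; result = 45; delta = 0; [idx=1]; delta = -90; [idx=2]; delta = -90; delta = 10; return 45; revised runs count = -15; total = 7; (not (((1 * (count - base)) == (total + count)) and (not (min(total, total) < min(9, total))))) -> true; base = 10; result = 0; [idx=2]; result = 25; [pos=0]; result = 35; [pos=1]; result = 45; delta = 0; [idx=1]; delta = -90; [idx=2]; delta = -90; delta = 10; return 45; both end at 45.
Checked all 84 inputs in the declared domain: the outputs agree on every one.
verdict: equivalent


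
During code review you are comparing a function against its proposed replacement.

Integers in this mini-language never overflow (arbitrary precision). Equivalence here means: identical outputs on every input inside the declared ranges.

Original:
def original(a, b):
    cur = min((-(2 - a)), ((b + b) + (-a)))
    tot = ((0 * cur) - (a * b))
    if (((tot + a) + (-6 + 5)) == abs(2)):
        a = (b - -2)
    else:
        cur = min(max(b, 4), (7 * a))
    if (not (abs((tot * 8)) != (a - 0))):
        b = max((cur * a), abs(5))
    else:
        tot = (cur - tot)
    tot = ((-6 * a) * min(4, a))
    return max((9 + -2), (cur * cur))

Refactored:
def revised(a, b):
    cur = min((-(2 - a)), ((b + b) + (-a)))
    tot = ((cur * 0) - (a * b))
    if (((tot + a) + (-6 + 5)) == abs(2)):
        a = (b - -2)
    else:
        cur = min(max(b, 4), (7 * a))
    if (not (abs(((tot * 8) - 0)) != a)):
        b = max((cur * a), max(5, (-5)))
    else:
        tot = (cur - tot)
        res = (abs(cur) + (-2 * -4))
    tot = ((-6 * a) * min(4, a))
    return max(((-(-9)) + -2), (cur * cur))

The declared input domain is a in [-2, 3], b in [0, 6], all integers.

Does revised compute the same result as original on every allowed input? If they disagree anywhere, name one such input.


Changes here: statement counts differ, plus arithmetic usage differs, plus constant usage differs, plus min/max/abs usage differs, plus local variable names differ; the full 42-point sweep finds no disagreement.
verdict: equivalent


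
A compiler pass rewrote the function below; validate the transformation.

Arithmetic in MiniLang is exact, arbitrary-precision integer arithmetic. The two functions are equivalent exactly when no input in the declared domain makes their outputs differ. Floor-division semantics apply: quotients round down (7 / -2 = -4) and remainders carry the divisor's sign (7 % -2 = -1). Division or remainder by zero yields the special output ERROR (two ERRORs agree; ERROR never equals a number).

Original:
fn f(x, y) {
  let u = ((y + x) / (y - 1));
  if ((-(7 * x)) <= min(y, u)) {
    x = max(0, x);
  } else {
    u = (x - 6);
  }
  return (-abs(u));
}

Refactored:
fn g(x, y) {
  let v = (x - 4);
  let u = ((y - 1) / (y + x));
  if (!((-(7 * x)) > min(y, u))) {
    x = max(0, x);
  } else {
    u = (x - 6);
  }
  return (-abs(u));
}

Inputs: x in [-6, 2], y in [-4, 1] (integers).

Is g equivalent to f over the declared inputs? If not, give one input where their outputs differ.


There is a counterexample at x=-6, y=1: ERROR on one side, -12 on the other.
f: divide-by-zero, output ERROR
g: v := -10 | u := 0 | (!((-(7 * x)) > min(y, u))): false | u := -12 | result -12
verdict: not equivalent; witness: x=-6, y=1


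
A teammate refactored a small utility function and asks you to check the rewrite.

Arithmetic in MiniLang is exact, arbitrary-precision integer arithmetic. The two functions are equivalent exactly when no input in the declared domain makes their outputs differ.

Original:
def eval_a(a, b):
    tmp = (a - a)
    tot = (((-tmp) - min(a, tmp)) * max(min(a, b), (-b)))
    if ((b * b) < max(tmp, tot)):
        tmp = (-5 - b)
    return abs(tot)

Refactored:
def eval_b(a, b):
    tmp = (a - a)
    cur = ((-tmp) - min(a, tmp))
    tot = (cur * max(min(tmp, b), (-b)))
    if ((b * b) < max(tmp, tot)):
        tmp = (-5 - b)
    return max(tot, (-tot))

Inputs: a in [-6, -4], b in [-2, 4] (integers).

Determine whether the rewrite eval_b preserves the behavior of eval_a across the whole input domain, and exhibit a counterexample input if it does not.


Take a=-6, b=1.
eval_a: tmp=0, then tot=-6, then ((b * b) < max(tmp, tot)) is false, then returns 6
eval_b: tmp=0, then cur=6, then tot=0, then ((b * b) < max(tmp, tot)) is false, then returns 0
6 vs 0 — the two versions disagree here.
verdict: not equivalent; witness: a=-6, b=1


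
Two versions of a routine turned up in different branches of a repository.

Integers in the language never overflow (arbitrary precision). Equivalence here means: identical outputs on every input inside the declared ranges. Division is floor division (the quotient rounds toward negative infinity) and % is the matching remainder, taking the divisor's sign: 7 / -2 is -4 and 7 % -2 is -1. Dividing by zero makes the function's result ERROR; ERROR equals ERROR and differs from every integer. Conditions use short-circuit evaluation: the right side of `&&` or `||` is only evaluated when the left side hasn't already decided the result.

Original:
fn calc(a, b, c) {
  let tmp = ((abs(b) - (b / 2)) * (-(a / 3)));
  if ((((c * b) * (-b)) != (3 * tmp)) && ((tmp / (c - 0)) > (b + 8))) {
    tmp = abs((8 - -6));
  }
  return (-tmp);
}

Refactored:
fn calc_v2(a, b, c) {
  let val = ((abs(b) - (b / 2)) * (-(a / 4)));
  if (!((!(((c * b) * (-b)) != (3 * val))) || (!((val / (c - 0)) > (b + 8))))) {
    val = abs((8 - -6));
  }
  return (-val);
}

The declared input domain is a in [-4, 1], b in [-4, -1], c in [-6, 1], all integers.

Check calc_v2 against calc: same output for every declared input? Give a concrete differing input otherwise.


The rewrite breaks on a=-4, b=-4, c=-6, where the results are -12 and -6.
calc: tmp=12, then ((((c * b) * (-b)) != (3 * tmp)) && ((tmp / (c - 0)) > (b + 8))) is false, then returns -12
calc_v2: val=6, then (!((!(((c * b) * (-b)) != (3 * val))) || (!((val / (c - 0)) > (b + 8))))) is false, then returns -6
verdict: not equivalent; witness: a=-4, b=-4, c=-6


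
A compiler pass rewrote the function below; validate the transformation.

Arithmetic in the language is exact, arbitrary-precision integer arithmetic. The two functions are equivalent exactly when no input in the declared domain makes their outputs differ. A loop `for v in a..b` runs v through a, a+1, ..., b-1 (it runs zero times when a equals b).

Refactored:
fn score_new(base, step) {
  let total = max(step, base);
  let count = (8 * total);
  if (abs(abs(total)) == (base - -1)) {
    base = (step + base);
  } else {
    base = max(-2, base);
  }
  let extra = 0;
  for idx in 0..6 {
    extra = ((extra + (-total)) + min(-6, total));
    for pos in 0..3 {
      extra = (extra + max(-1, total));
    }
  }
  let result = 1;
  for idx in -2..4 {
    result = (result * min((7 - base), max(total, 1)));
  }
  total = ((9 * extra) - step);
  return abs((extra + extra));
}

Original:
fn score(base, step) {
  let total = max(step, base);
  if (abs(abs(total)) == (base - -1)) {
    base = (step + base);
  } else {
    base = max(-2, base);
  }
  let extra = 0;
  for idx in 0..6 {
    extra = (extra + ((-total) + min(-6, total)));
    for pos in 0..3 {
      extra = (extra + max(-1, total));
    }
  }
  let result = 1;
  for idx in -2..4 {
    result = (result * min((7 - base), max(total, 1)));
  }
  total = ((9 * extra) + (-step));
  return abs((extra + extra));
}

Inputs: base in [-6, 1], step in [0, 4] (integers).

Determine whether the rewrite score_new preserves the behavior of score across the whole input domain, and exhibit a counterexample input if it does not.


This is a faithful refactor — constant usage differs, and arithmetic usage differs, and local variable names differ, and statement counts differ, but the computed results match everywhere.
Tracing base=-2, step=4: score: total = 4; (abs(abs(total)) == (base - -1)) -> false; base = -2; extra = 0; [idx=0]; extra = -10; [pos=0]; extra = -6; [pos=1]; extra = -2; [pos=2]; extra = 2; [idx=1]; extra = -8; [pos=0]; extra = -4; [pos=1]; extra = 0; [pos=2]; extra = 4; [idx=2]; extra = -6; [pos=0]; extra = -2; [pos=1]; extra = 2; [pos=2]; extra = 6; [idx=3]; extra = -4; [pos=0]; extra = 0; [pos=1]; extra = 4; [pos=2]; extra = 8; [idx=4]; extra = -2; [pos=0]; extra = 2; [pos=1]; extra = 6; [pos=2]; extra = 10; [idx=5]; extra = 0; [pos=0]; extra = 4; [pos=1]; extra = 8; [pos=2]; extra = 12; result = 1; [idx=-2]; result = 4; [idx=-1]; result = 16; [idx=0]; result = 64; [idx=1]; result = 256; [idx=2]; result = 1024; [idx=3]; result = 4096; total = 104; return 24 | score_new: total = 4; count = 32; (abs(abs(total)) == (base - -1)) -> false; base = -2; extra = 0; [idx=0]; extra = -10; [pos=0]; extra = -6; [pos=1]; extra = -2; [pos=2]; extra = 2; [idx=1]; extra = -8; [pos=0]; extra = -4; [pos=1]; extra = 0; [pos=2]; extra = 4; [idx=2]; extra = -6; [pos=0]; extra = -2; [pos=1]; extra = 2; [pos=2]; extra = 6; [idx=3]; extra = -4; [pos=0]; extra = 0; [pos=1]; extra = 4; [pos=2]; extra = 8; [idx=4]; extra = -2; [pos=0]; extra = 2; [pos=1]; extra = 6; [pos=2]; extra = 10; [idx=5]; extra = 0; [pos=0]; extra = 4; [pos=1]; extra = 8; [pos=2]; extra = 12; result = 1; [idx=-2]; result = 4; [idx=-1]; result = 16; [idx=0]; result = 64; [idx=1]; result = 256; [idx=2]; result = 1024; [idx=3]; result = 4096; total = 104; return 24 — matching result 24.
An exhaustive pass over the 40 declared inputs shows identical outputs.
verdict: equivalent


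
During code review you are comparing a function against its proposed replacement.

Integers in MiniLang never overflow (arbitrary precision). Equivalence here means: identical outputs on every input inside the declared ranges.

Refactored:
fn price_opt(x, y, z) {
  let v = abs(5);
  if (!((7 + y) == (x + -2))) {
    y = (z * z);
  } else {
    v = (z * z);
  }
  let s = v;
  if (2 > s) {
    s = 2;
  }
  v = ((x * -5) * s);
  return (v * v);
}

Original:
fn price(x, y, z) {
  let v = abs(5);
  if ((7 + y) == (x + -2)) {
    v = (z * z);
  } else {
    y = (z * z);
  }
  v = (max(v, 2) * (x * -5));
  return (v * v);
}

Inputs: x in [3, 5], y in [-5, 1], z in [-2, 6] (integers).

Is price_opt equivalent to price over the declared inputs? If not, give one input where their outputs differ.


Comparing the listings, the differences include: local variable names differ; and branching structure differs; and constant usage differs; and min/max/abs usage differs; and boolean connective usage differs; and statement counts differ; and comparison usage differs.
One worked example (x=4, y=-4, z=-2) — price: v = 5; ((7 + y) == (x + -2)) -> false; y = 4; v = -100; return 10000; price_opt: v = 5; (!((7 + y) == (x + -2))) -> true; y = 4; s = 5; (2 > s) -> false; v = -100; return 10000; agreement on 10000.
Every one of the 189 inputs gives matching results.
verdict: equivalent


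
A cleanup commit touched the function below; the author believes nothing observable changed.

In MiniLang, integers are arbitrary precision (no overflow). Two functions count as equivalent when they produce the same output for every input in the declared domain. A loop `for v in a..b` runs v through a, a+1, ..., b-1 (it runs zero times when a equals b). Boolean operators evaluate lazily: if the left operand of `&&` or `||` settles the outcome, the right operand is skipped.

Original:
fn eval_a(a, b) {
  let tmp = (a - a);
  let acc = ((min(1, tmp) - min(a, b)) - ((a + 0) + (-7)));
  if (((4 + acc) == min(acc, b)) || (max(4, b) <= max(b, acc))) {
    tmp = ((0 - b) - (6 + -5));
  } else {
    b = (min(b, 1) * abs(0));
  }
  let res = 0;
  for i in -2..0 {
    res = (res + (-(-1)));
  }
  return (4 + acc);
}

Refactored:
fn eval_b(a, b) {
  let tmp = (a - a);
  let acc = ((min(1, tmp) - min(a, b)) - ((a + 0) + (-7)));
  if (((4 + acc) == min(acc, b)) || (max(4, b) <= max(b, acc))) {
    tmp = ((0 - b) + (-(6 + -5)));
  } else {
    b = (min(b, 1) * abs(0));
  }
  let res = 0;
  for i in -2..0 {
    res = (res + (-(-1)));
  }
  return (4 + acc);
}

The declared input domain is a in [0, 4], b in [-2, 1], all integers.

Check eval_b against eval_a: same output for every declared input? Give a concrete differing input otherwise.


Although arithmetic usage differs, 20/20 inputs agree.
verdict: equivalent


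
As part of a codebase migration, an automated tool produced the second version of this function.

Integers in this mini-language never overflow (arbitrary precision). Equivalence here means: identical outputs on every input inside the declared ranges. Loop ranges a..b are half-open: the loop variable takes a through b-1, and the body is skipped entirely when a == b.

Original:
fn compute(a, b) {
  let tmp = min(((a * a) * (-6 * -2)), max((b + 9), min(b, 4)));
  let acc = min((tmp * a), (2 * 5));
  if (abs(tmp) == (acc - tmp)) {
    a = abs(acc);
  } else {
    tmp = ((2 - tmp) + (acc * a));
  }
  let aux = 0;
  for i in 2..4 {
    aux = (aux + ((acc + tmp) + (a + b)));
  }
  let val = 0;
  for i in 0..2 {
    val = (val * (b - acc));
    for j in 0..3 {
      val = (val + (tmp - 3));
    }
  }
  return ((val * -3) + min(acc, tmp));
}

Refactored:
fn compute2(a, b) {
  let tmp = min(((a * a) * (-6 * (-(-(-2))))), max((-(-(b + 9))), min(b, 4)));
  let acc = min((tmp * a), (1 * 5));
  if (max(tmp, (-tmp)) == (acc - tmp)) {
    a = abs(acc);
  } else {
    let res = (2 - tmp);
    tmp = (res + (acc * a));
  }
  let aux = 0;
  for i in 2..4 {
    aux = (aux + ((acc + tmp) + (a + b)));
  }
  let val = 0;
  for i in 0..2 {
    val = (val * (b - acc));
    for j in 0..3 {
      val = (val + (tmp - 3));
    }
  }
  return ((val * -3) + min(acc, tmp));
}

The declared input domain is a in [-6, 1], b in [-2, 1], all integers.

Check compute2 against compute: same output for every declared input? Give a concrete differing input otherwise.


Run the pair on a=1, b=-2.
compute: tmp := 7 | acc := 7 | (abs(tmp) == (acc - tmp)): false | tmp := 2 | aux := 0 | iter i=2: | aux := 8 | iter i=3: | aux := 16 | val := 0 | iter i=0: | val := 0 | iter j=0: | val := -1 | iter j=1: | val := -2 | iter j=2: | val := -3 | iter i=1: | val := 27 | iter j=0: | val := 26 | iter j=1: | val := 25 | iter j=2: | val := 24 | result -70
compute2: tmp := 7 | acc := 5 | (max(tmp, (-tmp)) == (acc - tmp)): false | res := -5 | tmp := 0 | aux := 0 | iter i=2: | aux := 4 | iter i=3: | aux := 8 | val := 0 | iter i=0: | val := 0 | iter j=0: | val := -3 | iter j=1: | val := -6 | iter j=2: | val := -9 | iter i=1: | val := 63 | iter j=0: | val := 60 | iter j=1: | val := 57 | iter j=2: | val := 54 | result -162
-70 != -162, so the rewrite changes behavior.
verdict: not equivalent; witness: a=1, b=-2


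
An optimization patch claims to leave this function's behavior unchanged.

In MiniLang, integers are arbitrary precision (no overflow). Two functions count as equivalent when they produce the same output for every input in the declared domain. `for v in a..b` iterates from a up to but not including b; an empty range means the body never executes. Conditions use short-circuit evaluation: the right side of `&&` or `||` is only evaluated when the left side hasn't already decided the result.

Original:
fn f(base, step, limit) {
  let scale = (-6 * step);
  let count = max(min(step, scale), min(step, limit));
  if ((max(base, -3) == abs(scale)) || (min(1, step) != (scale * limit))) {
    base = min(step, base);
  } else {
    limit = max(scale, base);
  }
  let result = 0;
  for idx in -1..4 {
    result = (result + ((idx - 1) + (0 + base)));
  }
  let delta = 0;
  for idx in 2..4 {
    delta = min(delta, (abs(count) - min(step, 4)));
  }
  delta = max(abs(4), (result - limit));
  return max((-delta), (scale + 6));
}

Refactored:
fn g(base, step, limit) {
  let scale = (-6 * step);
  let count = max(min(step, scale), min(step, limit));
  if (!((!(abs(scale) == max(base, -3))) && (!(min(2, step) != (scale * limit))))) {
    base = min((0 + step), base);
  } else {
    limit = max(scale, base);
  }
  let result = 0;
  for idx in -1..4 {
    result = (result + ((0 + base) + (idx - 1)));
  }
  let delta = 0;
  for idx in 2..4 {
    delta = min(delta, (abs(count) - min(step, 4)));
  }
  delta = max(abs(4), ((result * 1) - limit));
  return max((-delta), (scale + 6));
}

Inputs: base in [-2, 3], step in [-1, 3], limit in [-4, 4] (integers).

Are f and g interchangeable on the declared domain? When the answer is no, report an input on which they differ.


Equivalent. The edit looks behavioral (`1` became `2`), but over these ranges it never changes the outcome.
An exhaustive pass over the 270 declared inputs shows identical outputs.
Tracing base=-1, step=2, limit=0: f: scale = -12; count = 0; ((max(base, -3) == abs(scale)) || (min(1, step) != (scale * limit))) -> true; base = -1; result = 0; [idx=-1]; result = -3; [idx=0]; result = -5; [idx=1]; result = -6; [idx=2]; result = -6; [idx=3]; result = -5; delta = 0; [idx=2]; delta = -2; [idx=3]; delta = -2; delta = 4; return -4 | g: scale = -12; count = 0; (!((!(abs(scale) == max(base, -3))) && (!(min(2, step) != (scale * limit))))) -> true; base = -1; result = 0; [idx=-1]; result = -3; [idx=0]; result = -5; [idx=1]; result = -6; [idx=2]; result = -6; [idx=3]; result = -5; delta = 0; [idx=2]; delta = -2; [idx=3]; delta = -2; delta = 4; return -4 — matching result -4.
verdict: equivalent


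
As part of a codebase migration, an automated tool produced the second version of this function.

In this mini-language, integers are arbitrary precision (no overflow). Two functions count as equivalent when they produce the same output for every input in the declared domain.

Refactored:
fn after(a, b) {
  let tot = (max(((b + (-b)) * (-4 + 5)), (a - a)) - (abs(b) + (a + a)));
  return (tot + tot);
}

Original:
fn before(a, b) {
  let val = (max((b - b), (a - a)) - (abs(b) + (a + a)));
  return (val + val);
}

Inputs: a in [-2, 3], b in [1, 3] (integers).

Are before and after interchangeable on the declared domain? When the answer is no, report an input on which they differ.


The two are interchangeable: constant usage differs; also local variable names differ; also arithmetic usage differs, and every declared input agrees.
Spot check at a=0, b=2 — before: val becomes -2; next final value -4. after: tot becomes -2; next final value -4. Both give -4.
Across all 18 domain points the two functions coincide.
verdict: equivalent
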